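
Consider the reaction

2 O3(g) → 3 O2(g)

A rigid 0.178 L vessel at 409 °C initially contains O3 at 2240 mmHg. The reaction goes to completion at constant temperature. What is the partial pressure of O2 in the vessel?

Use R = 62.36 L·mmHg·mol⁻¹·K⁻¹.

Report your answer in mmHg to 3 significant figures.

n(O3)₀ = PV/RT = (2240 × 0.178) / (62.36 × 682.15) = 0.009373 mol
n(O2) = (3/2) × 0.009373 = 0.01406 mol
P(O2) = nRT/V = 0.01406 × 62.36 × 682.15 / 0.178 = 3360 mmHg

3360 mmHg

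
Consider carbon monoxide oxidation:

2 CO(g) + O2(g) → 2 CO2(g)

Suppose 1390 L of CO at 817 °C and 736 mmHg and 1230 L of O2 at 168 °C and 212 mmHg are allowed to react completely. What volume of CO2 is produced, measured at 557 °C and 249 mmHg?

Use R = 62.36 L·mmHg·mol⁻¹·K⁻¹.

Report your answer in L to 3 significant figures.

3130 L

n(CO) = PV/RT = (736 × 1390) / (62.36 × 1090.15) = 15.05 mol
n(O2) = PV/RT = (212 × 1230) / (62.36 × 441.15) = 9.479 mol
For 15.05 mol CO, stoichiometry requires (1/2) × 15.05 = 7.525 mol O2; 9.479 mol is available, so CO is limiting.
n(CO2) = (2/2) × 15.05 = 15.05 mol
V(CO2) = nRT/P = 15.05 × 62.36 × 830.15 / 249 = 3129 L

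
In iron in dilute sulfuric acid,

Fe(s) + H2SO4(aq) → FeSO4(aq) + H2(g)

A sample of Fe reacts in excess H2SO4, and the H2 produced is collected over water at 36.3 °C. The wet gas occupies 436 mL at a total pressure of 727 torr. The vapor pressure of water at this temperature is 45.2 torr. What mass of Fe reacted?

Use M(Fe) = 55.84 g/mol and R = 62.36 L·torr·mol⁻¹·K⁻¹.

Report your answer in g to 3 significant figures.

P(H2) = 727 − 45.2 = 681.8 torr
n(H2) = PV/RT = (681.8 × 0.4360) / (62.36 × 309.45) = 0.01540 mol
n(Fe) = (1/1) × 0.01540 = 0.01540 mol
m(Fe) = 0.01540 × 55.84 = 0.8599 g

0.860 g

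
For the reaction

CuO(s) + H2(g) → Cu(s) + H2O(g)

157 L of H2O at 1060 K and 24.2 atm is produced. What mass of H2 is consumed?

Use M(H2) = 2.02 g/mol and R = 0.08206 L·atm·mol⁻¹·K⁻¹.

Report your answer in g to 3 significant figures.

88.2 g

n(H2O) = PV/RT = (24.2 × 157) / (0.08206 × 1060) = 43.68 mol
n(H2) = (1/1) × 43.68 = 43.68 mol
m(H2) = 43.68 × 2.02 = 88.23 g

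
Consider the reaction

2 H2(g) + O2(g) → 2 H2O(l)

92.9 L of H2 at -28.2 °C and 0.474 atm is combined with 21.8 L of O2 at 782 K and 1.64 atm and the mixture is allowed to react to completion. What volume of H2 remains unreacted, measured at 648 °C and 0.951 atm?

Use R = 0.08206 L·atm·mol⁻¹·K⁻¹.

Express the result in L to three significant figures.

n(H2) = PV/RT = (0.474 × 92.9) / (0.08206 × 244.95) = 2.191 mol
n(O2) = PV/RT = (1.64 × 21.8) / (0.08206 × 782) = 0.5571 mol
For 2.191 mol H2, stoichiometry requires (1/2) × 2.191 = 1.095 mol O2; 0.5571 mol is available, so O2 is limiting.
n(H2) consumed = (2/1) × 0.5571 = 1.114 mol; remaining = 2.191 − 1.114 = 1.077 mol
V(H2) = nRT/P = 1.077 × 0.08206 × 921.15 / 0.951 = 85.60 L

85.6 L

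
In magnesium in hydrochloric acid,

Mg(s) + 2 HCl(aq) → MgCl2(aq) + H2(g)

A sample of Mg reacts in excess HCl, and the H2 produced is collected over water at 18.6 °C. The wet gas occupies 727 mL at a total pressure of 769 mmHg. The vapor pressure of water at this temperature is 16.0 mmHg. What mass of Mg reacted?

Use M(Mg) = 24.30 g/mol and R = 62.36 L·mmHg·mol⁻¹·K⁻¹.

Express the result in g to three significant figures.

P(H2) = 769 − 16.0 = 753.0 mmHg
n(H2) = PV/RT = (753.0 × 0.7270) / (62.36 × 291.75) = 0.03009 mol
n(Mg) = (1/1) × 0.03009 = 0.03009 mol
m(Mg) = 0.03009 × 24.30 = 0.7312 g

0.731 g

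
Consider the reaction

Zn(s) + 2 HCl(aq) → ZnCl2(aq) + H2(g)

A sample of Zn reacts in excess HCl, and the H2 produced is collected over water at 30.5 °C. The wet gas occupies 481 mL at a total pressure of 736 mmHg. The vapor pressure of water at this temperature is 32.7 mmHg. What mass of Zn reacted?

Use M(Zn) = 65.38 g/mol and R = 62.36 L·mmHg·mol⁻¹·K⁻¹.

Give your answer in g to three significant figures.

P(H2) = 736 − 32.7 = 703.3 mmHg
n(H2) = PV/RT = (703.3 × 0.4810) / (62.36 × 303.65) = 0.01787 mol
n(Zn) = (1/1) × 0.01787 = 0.01787 mol
m(Zn) = 0.01787 × 65.38 = 1.168 g

1.17 g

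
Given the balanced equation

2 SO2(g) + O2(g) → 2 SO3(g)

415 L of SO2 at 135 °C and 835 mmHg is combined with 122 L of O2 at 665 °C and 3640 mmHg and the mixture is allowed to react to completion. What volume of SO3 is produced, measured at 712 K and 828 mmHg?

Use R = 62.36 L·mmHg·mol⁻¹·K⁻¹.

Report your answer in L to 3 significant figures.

730 L

n(SO2) = PV/RT = (835 × 415) / (62.36 × 408.15) = 13.61 mol
n(O2) = PV/RT = (3640 × 122) / (62.36 × 938.15) = 7.591 mol
For 13.61 mol SO2, stoichiometry requires (1/2) × 13.61 = 6.805 mol O2; 7.591 mol is available, so SO2 is limiting.
n(SO3) = (2/2) × 13.61 = 13.61 mol
V(SO3) = nRT/P = 13.61 × 62.36 × 712 / 828 = 729.8 L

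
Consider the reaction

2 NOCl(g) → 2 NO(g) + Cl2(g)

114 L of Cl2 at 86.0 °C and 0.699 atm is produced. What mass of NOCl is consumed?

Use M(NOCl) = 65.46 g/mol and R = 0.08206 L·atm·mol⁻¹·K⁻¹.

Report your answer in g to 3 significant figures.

n(Cl2) = PV/RT = (0.699 × 114) / (0.08206 × 359.15) = 2.704 mol
n(NOCl) = (2/1) × 2.704 = 5.408 mol
m(NOCl) = 5.408 × 65.46 = 354.0 g

354 g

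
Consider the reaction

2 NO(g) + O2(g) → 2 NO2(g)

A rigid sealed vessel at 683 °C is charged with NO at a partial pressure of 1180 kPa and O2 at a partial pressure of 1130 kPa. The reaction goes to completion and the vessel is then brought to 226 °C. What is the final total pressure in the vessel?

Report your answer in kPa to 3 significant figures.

898 kPa

Because the vessel is rigid and T is held at 683 °C, work the stoichiometry in partial pressures (P_i = n_iRT/V).
P(O2) required for 1180 kPa of NO = (1/2) × 1180 = 590.0 kPa; available 1130 kPa, so NO is limiting.
P(O2) remaining = 1130 − (1/2) × 1180 = 540.0 kPa
P(gaseous products) = (2)/2 × 1180 = 1180 kPa
P_total at 683 °C = 540.0 + 1180 = 1720 kPa
Scaling to 226 °C: P = 1720 × 499.15/956.15 = 897.9 kPa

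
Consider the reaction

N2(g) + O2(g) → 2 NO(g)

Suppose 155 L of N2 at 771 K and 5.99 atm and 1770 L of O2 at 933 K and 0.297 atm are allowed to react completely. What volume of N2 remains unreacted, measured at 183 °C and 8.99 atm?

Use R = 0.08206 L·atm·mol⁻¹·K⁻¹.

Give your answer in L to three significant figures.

32.5 L

n(N2) = PV/RT = (5.99 × 155) / (0.08206 × 771) = 14.67 mol
n(O2) = PV/RT = (0.297 × 1770) / (0.08206 × 933) = 6.866 mol
For 14.67 mol N2, stoichiometry requires (1/1) × 14.67 = 14.67 mol O2; 6.866 mol is available, so O2 is limiting.
n(N2) consumed = (1/1) × 6.866 = 6.866 mol; remaining = 14.67 − 6.866 = 7.804 mol
V(N2) = nRT/P = 7.804 × 0.08206 × 456.15 / 8.99 = 32.49 L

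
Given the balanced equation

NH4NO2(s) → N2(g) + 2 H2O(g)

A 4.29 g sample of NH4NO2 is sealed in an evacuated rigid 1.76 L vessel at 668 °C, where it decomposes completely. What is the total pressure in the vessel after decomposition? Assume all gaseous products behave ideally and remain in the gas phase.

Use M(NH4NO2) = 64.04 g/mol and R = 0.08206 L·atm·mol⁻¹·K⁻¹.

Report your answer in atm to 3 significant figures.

n(NH4NO2) = 4.29 / 64.04 = 0.06699 mol
n(gas produced) = (3/1) × 0.06699 = 0.2010 mol
P = nRT/V = 0.2010 × 0.08206 × 941.15 / 1.76 = 8.820 atm

8.82 atm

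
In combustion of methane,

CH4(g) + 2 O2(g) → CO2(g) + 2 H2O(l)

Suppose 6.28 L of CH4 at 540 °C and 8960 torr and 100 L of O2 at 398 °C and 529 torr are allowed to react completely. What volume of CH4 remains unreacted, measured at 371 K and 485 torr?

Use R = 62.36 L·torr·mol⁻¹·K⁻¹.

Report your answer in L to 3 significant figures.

n(CH4) = PV/RT = (8960 × 6.28) / (62.36 × 813.15) = 1.110 mol
n(O2) = PV/RT = (529 × 100) / (62.36 × 671.15) = 1.264 mol
For 1.110 mol CH4, stoichiometry requires (2/1) × 1.110 = 2.220 mol O2; 1.264 mol is available, so O2 is limiting.
n(CH4) consumed = (1/2) × 1.264 = 0.6320 mol; remaining = 1.110 − 0.6320 = 0.4780 mol
V(CH4) = nRT/P = 0.4780 × 62.36 × 371 / 485 = 22.80 L

22.8 L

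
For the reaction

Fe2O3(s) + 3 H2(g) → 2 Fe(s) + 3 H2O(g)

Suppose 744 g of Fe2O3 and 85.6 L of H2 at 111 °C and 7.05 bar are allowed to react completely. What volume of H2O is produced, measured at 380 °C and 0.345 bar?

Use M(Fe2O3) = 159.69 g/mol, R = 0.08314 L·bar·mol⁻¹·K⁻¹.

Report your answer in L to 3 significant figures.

2200 L

n(Fe2O3) = 744 / 159.69 = 4.659 mol
n(H2) = PV/RT = (7.05 × 85.6) / (0.08314 × 384.15) = 18.90 mol
For 4.659 mol Fe2O3, stoichiometry requires (3/1) × 4.659 = 13.98 mol H2; 18.90 mol is available, so Fe2O3 is limiting.
n(H2O) = (3/1) × 4.659 = 13.98 mol
V(H2O) = nRT/P = 13.98 × 0.08314 × 653.15 / 0.345 = 2200 L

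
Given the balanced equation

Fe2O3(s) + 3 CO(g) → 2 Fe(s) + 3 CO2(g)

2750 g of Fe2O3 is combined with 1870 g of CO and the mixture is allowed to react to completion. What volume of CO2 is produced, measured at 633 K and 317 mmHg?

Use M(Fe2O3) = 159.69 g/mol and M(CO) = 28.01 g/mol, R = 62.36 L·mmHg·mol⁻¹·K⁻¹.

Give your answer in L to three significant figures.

n(Fe2O3) = 2750 / 159.69 = 17.22 mol
n(CO) = 1870 / 28.01 = 66.76 mol
For 17.22 mol Fe2O3, stoichiometry requires (3/1) × 17.22 = 51.66 mol CO; 66.76 mol is available, so Fe2O3 is limiting.
n(CO2) = (3/1) × 17.22 = 51.66 mol
V(CO2) = nRT/P = 51.66 × 62.36 × 633 / 317 = 6433 L

6430 L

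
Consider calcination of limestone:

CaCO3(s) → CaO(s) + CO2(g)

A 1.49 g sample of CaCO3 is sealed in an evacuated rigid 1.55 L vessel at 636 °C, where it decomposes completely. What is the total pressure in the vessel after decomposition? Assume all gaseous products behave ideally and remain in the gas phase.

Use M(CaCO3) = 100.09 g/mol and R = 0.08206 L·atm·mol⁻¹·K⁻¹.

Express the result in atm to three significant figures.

n(CaCO3) = 1.49 / 100.09 = 0.01489 mol
n(gas produced) = (1/1) × 0.01489 = 0.01489 mol
P = nRT/V = 0.01489 × 0.08206 × 909.15 / 1.55 = 0.7167 atm

0.717 atm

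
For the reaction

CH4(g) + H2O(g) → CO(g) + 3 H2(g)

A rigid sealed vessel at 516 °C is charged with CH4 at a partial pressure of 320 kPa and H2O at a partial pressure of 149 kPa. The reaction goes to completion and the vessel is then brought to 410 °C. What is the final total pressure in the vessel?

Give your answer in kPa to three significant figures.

With V and T fixed, P_i ∝ n_i, so the mole ratios apply directly to partial pressures at 516 °C.
P(H2O) required for 320 kPa of CH4 = (1/1) × 320 = 320.0 kPa; available 149 kPa, so H2O is limiting.
P(CH4) remaining = 320 − (1/1) × 149 = 171.0 kPa
P(gaseous products) = (1+3)/1 × 149 = 596.0 kPa
P_total at 516 °C = 171.0 + 596.0 = 767.0 kPa
Scaling to 410 °C: P = 767.0 × 683.15/789.15 = 664.0 kPa

664 kPa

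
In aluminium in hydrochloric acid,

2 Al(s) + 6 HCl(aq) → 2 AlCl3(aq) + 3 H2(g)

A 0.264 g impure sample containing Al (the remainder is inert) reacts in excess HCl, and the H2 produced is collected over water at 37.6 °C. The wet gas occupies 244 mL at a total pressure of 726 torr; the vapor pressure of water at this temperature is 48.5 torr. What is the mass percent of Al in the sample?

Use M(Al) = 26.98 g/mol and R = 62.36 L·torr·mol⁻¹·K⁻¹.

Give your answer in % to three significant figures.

58.1 %

P(H2) = 726 − 48.5 = 677.5 torr
n(H2) = PV/RT = (677.5 × 0.2440) / (62.36 × 310.75) = 0.008531 mol
n(Al) = (2/3) × 0.008531 = 0.005687 mol
m(Al) = 0.005687 × 26.98 = 0.1534 g
%Al = 0.1534 / 0.264 × 100 = 58.11%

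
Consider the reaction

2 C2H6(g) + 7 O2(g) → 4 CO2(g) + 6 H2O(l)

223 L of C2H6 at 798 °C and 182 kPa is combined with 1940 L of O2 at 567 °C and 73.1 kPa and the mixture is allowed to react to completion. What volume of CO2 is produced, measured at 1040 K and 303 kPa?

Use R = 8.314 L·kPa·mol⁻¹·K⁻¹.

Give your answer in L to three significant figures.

n(C2H6) = PV/RT = (182 × 223) / (8.314 × 1071.15) = 4.557 mol
n(O2) = PV/RT = (73.1 × 1940) / (8.314 × 840.15) = 20.30 mol
For 4.557 mol C2H6, stoichiometry requires (7/2) × 4.557 = 15.95 mol O2; 20.30 mol is available, so C2H6 is limiting.
n(CO2) = (4/2) × 4.557 = 9.114 mol
V(CO2) = nRT/P = 9.114 × 8.314 × 1040 / 303 = 260.1 L

260 L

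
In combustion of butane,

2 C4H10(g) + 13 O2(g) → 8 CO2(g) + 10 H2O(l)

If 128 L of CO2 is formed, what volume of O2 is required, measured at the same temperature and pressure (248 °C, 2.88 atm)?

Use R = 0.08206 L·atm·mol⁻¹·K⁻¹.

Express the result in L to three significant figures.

208 L

At constant T and P, gas volumes are in the mole ratio: V(O2) = (13/8) × 128 = 208.0 L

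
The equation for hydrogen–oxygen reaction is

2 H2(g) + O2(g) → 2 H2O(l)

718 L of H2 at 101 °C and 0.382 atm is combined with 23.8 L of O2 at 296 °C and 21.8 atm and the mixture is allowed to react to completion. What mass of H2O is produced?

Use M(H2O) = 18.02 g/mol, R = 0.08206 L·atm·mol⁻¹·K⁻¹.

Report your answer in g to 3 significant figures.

161 g

n(H2) = PV/RT = (0.382 × 718) / (0.08206 × 374.15) = 8.933 mol
n(O2) = PV/RT = (21.8 × 23.8) / (0.08206 × 569.15) = 11.11 mol
For 8.933 mol H2, stoichiometry requires (1/2) × 8.933 = 4.466 mol O2; 11.11 mol is available, so H2 is limiting.
n(H2O) = (2/2) × 8.933 = 8.933 mol
m(H2O) = 8.933 × 18.02 = 161.0 g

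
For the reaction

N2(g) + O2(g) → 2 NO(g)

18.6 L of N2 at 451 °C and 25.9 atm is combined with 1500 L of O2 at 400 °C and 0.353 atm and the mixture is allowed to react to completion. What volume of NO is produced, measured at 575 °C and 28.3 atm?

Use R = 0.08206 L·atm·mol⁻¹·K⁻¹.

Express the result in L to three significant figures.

n(N2) = PV/RT = (25.9 × 18.6) / (0.08206 × 724.15) = 8.107 mol
n(O2) = PV/RT = (0.353 × 1500) / (0.08206 × 673.15) = 9.586 mol
For 8.107 mol N2, stoichiometry requires (1/1) × 8.107 = 8.107 mol O2; 9.586 mol is available, so N2 is limiting.
n(NO) = (2/1) × 8.107 = 16.21 mol
V(NO) = nRT/P = 16.21 × 0.08206 × 848.15 / 28.3 = 39.87 L

39.9 L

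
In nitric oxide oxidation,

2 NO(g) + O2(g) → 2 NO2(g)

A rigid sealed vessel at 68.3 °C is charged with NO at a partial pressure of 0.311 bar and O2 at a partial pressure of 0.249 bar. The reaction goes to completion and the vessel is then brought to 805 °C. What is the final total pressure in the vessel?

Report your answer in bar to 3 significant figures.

1.28 bar

At constant V, partial pressures at 68.3 °C are proportional to moles, so apply stoichiometry directly to pressures.
P(O2) required for 0.311 bar of NO = (1/2) × 0.311 = 0.1555 bar; available 0.249 bar, so NO is limiting.
P(O2) remaining = 0.249 − (1/2) × 0.311 = 0.09350 bar
P(gaseous products) = (2)/2 × 0.311 = 0.3110 bar
P_total at 68.3 °C = 0.09350 + 0.3110 = 0.4045 bar
Scaling to 805 °C: P = 0.4045 × 1078.15/341.45 = 1.277 bar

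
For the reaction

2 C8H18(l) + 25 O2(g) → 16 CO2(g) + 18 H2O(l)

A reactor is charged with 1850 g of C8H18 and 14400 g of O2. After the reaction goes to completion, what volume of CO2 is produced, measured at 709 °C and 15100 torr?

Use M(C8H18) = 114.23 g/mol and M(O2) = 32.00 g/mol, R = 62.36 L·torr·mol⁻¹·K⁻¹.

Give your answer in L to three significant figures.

n(C8H18) = 1850 / 114.23 = 16.20 mol
n(O2) = 14400 / 32.00 = 450.0 mol
For 16.20 mol C8H18, stoichiometry requires (25/2) × 16.20 = 202.5 mol O2; 450.0 mol is available, so C8H18 is limiting.
n(CO2) = (16/2) × 16.20 = 129.6 mol
V(CO2) = nRT/P = 129.6 × 62.36 × 982.15 / 15100 = 525.7 L

526 L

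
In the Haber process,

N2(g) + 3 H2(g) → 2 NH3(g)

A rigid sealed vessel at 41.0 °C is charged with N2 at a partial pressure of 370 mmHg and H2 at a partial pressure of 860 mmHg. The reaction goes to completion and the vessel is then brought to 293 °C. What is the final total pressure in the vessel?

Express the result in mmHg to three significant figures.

With V and T fixed, P_i ∝ n_i, so the mole ratios apply directly to partial pressures at 41.0 °C.
P(H2) required for 370 mmHg of N2 = (3/1) × 370 = 1110 mmHg; available 860 mmHg, so H2 is limiting.
P(N2) remaining = 370 − (1/3) × 860 = 83.33 mmHg
P(gaseous products) = (2)/3 × 860 = 573.3 mmHg
P_total at 41.0 °C = 83.33 + 573.3 = 656.6 mmHg
Scaling to 293 °C: P = 656.6 × 566.15/314.15 = 1183 mmHg

1180 mmHg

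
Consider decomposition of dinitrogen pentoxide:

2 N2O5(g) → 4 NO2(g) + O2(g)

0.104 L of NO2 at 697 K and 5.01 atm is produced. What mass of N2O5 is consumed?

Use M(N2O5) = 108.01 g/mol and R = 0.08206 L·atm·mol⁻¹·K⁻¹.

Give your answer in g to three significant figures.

0.492 g

n(NO2) = PV/RT = (5.01 × 0.104) / (0.08206 × 697) = 0.009110 mol
n(N2O5) = (2/4) × 0.009110 = 0.004555 mol
m(N2O5) = 0.004555 × 108.01 = 0.4920 g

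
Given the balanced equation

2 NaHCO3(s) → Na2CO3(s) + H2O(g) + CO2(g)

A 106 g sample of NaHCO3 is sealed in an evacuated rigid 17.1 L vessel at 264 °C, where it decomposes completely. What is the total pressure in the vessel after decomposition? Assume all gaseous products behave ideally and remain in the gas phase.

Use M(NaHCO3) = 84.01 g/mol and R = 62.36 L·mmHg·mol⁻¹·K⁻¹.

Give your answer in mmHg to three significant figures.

2470 mmHg

n(NaHCO3) = 106 / 84.01 = 1.262 mol
n(gas produced) = (2/2) × 1.262 = 1.262 mol
P = nRT/V = 1.262 × 62.36 × 537.15 / 17.1 = 2472 mmHg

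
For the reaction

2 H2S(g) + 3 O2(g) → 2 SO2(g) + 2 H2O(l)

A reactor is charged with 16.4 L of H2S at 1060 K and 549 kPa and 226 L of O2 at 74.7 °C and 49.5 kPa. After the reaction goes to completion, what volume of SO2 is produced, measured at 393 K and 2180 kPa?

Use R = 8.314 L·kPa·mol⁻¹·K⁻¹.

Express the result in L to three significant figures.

n(H2S) = PV/RT = (549 × 16.4) / (8.314 × 1060) = 1.022 mol
n(O2) = PV/RT = (49.5 × 226) / (8.314 × 347.85) = 3.868 mol
For 1.022 mol H2S, stoichiometry requires (3/2) × 1.022 = 1.533 mol O2; 3.868 mol is available, so H2S is limiting.
n(SO2) = (2/2) × 1.022 = 1.022 mol
V(SO2) = nRT/P = 1.022 × 8.314 × 393 / 2180 = 1.532 L

1.53 L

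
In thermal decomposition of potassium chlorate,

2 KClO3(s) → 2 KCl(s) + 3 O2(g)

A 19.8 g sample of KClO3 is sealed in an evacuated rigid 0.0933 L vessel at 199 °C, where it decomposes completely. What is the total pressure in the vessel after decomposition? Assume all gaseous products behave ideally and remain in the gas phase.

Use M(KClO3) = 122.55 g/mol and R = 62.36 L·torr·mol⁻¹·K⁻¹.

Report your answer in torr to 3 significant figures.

n(KClO3) = 19.8 / 122.55 = 0.1616 mol
n(gas produced) = (3/2) × 0.1616 = 0.2424 mol
P = nRT/V = 0.2424 × 62.36 × 472.15 / 0.0933 = 76500 torr

76500 torr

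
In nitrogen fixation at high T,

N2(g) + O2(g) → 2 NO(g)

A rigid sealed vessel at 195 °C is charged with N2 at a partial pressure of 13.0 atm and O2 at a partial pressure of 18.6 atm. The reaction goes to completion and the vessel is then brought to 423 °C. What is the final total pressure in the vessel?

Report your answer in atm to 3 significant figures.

47.0 atm

At constant V, partial pressures at 195 °C are proportional to moles, so apply stoichiometry directly to pressures.
P(O2) required for 13.0 atm of N2 = (1/1) × 13.0 = 13.00 atm; available 18.6 atm, so N2 is limiting.
P(O2) remaining = 18.6 − (1/1) × 13.0 = 5.600 atm
P(gaseous products) = (2)/1 × 13.0 = 26.00 atm
P_total at 195 °C = 5.600 + 26.00 = 31.60 atm
Scaling to 423 °C: P = 31.60 × 696.15/468.15 = 46.99 atm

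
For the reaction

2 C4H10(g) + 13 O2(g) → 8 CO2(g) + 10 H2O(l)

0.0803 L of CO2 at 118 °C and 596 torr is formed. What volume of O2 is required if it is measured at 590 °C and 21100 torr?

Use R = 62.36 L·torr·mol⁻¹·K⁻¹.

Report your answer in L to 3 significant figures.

0.00813 L

n(CO2) = PV/RT = (596 × 0.0803) / (62.36 × 391.15) = 0.001962 mol
n(O2) = (13/8) × 0.001962 = 0.003188 mol
V = nRT/P = 0.003188 × 62.36 × 863.15 / 21100 = 0.008133 L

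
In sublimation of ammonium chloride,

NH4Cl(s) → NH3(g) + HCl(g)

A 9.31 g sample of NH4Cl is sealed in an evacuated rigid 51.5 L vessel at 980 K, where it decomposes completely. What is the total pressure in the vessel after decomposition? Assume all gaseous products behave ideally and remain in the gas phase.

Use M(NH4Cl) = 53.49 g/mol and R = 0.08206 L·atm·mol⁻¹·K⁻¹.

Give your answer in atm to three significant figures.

n(NH4Cl) = 9.31 / 53.49 = 0.1741 mol
n(gas produced) = (2/1) × 0.1741 = 0.3482 mol
P = nRT/V = 0.3482 × 0.08206 × 980 / 51.5 = 0.5437 atm

0.544 atm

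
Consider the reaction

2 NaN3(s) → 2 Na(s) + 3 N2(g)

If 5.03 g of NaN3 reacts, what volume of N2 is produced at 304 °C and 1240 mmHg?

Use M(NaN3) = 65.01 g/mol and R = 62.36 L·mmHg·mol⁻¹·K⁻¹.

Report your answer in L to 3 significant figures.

n(NaN3) = 5.030 / 65.01 = 0.07737 mol
n(N2) = (3/2) × 0.07737 = 0.1161 mol
V = nRT/P = 0.1161 × 62.36 × 577.15 / 1240 = 3.370 L

3.37 L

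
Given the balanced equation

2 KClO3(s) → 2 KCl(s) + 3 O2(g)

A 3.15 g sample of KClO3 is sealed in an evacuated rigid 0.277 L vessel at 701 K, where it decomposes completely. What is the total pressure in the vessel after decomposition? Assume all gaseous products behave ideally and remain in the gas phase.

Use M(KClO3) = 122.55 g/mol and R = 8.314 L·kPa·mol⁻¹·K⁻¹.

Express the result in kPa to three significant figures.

811 kPa

n(KClO3) = 3.15 / 122.55 = 0.02570 mol
n(gas produced) = (3/2) × 0.02570 = 0.03855 mol
P = nRT/V = 0.03855 × 8.314 × 701 / 0.277 = 811.1 kPa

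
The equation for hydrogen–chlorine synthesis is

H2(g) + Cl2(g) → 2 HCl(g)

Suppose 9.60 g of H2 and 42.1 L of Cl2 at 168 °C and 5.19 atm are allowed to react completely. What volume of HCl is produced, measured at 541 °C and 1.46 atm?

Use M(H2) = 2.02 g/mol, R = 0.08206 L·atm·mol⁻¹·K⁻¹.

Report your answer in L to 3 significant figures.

n(H2) = 9.60 / 2.02 = 4.752 mol
n(Cl2) = PV/RT = (5.19 × 42.1) / (0.08206 × 441.15) = 6.036 mol
For 4.752 mol H2, stoichiometry requires (1/1) × 4.752 = 4.752 mol Cl2; 6.036 mol is available, so H2 is limiting.
n(HCl) = (2/1) × 4.752 = 9.504 mol
V(HCl) = nRT/P = 9.504 × 0.08206 × 814.15 / 1.46 = 434.9 L

435 L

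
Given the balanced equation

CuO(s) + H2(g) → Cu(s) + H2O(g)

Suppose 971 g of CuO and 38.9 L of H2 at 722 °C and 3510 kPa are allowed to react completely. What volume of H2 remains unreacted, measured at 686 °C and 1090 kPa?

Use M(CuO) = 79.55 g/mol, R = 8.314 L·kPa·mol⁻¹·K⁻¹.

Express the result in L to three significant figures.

31.4 L

n(CuO) = 971 / 79.55 = 12.21 mol
n(H2) = PV/RT = (3510 × 38.9) / (8.314 × 995.15) = 16.50 mol
For 12.21 mol CuO, stoichiometry requires (1/1) × 12.21 = 12.21 mol H2; 16.50 mol is available, so CuO is limiting.
n(H2) consumed = (1/1) × 12.21 = 12.21 mol; remaining = 16.50 − 12.21 = 4.290 mol
V(H2) = nRT/P = 4.290 × 8.314 × 959.15 / 1090 = 31.39 L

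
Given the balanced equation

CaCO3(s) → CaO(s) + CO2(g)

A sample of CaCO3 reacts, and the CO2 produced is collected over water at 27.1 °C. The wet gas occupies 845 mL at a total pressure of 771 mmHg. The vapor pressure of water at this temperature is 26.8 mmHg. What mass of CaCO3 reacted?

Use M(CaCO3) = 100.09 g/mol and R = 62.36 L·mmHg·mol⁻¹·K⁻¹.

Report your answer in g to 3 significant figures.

P(CO2) = 771 − 26.8 = 744.2 mmHg
n(CO2) = PV/RT = (744.2 × 0.8450) / (62.36 × 300.25) = 0.03359 mol
n(CaCO3) = (1/1) × 0.03359 = 0.03359 mol
m(CaCO3) = 0.03359 × 100.09 = 3.362 g

3.36 g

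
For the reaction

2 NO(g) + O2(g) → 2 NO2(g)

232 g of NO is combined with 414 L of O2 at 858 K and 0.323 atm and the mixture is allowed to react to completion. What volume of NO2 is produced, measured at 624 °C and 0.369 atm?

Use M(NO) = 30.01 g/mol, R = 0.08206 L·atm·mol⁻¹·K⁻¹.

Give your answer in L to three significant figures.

758 L

n(NO) = 232 / 30.01 = 7.731 mol
n(O2) = PV/RT = (0.323 × 414) / (0.08206 × 858) = 1.899 mol
For 7.731 mol NO, stoichiometry requires (1/2) × 7.731 = 3.865 mol O2; 1.899 mol is available, so O2 is limiting.
n(NO2) = (2/1) × 1.899 = 3.798 mol
V(NO2) = nRT/P = 3.798 × 0.08206 × 897.15 / 0.369 = 757.7 L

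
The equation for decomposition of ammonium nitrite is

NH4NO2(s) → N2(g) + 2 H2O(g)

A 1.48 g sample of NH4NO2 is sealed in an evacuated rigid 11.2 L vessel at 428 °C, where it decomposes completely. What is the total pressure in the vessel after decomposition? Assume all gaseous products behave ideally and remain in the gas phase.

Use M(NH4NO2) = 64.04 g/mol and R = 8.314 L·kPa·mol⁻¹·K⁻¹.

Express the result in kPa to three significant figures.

n(NH4NO2) = 1.48 / 64.04 = 0.02311 mol
n(gas produced) = (3/1) × 0.02311 = 0.06933 mol
P = nRT/V = 0.06933 × 8.314 × 701.15 / 11.2 = 36.08 kPa

36.1 kPa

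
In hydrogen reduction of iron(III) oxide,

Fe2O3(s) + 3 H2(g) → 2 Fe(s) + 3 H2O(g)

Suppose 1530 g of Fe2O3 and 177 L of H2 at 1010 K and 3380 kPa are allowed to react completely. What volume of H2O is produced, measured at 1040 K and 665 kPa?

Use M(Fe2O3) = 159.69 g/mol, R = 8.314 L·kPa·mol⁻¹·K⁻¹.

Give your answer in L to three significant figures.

n(Fe2O3) = 1530 / 159.69 = 9.581 mol
n(H2) = PV/RT = (3380 × 177) / (8.314 × 1010) = 71.25 mol
For 9.581 mol Fe2O3, stoichiometry requires (3/1) × 9.581 = 28.74 mol H2; 71.25 mol is available, so Fe2O3 is limiting.
n(H2O) = (3/1) × 9.581 = 28.74 mol
V(H2O) = nRT/P = 28.74 × 8.314 × 1040 / 665 = 373.7 L

374 L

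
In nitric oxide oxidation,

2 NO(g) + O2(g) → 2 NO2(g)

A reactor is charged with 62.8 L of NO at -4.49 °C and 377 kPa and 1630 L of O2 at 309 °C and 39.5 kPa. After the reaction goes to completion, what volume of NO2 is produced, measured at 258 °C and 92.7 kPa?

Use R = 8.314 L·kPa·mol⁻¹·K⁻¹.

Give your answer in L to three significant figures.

n(NO) = PV/RT = (377 × 62.8) / (8.314 × 268.66) = 10.60 mol
n(O2) = PV/RT = (39.5 × 1630) / (8.314 × 582.15) = 13.30 mol
For 10.60 mol NO, stoichiometry requires (1/2) × 10.60 = 5.300 mol O2; 13.30 mol is available, so NO is limiting.
n(NO2) = (2/2) × 10.60 = 10.60 mol
V(NO2) = nRT/P = 10.60 × 8.314 × 531.15 / 92.7 = 505.0 L

505 L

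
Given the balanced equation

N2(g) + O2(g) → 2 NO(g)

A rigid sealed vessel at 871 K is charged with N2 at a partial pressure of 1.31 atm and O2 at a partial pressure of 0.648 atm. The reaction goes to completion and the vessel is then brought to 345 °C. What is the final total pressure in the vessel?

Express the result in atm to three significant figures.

1.39 atm

Because the vessel is rigid and T is held at 871 K, work the stoichiometry in partial pressures (P_i = n_iRT/V).
P(O2) required for 1.31 atm of N2 = (1/1) × 1.31 = 1.310 atm; available 0.648 atm, so O2 is limiting.
P(N2) remaining = 1.31 − (1/1) × 0.648 = 0.6620 atm
P(gaseous products) = (2)/1 × 0.648 = 1.296 atm
P_total at 871 K = 0.6620 + 1.296 = 1.958 atm
Scaling to 345 °C: P = 1.958 × 618.15/871 = 1.390 atm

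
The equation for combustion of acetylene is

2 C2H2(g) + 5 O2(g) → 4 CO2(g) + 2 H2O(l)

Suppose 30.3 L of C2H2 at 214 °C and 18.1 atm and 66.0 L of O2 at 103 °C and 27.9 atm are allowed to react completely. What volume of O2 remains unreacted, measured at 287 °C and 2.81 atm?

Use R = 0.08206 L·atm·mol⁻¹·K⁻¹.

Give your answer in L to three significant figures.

415 L

n(C2H2) = PV/RT = (18.1 × 30.3) / (0.08206 × 487.15) = 13.72 mol
n(O2) = PV/RT = (27.9 × 66.0) / (0.08206 × 376.15) = 59.66 mol
For 13.72 mol C2H2, stoichiometry requires (5/2) × 13.72 = 34.30 mol O2; 59.66 mol is available, so C2H2 is limiting.
n(O2) consumed = (5/2) × 13.72 = 34.30 mol; remaining = 59.66 − 34.30 = 25.36 mol
V(O2) = nRT/P = 25.36 × 0.08206 × 560.15 / 2.81 = 414.8 L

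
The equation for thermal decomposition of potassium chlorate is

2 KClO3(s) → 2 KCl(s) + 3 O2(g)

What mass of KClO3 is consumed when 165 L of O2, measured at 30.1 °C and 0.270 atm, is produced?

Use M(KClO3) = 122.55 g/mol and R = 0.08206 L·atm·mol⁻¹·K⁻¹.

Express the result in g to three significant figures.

n(O2) = PV/RT = (0.270 × 165) / (0.08206 × 303.25) = 1.790 mol
n(KClO3) = (2/3) × 1.790 = 1.193 mol
m(KClO3) = 1.193 × 122.55 = 146.2 g

146 g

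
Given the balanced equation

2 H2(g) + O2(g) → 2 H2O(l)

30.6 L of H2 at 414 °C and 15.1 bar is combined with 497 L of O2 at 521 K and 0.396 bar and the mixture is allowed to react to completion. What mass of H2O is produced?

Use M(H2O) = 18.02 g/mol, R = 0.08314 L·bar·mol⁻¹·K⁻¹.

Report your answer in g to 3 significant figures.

n(H2) = PV/RT = (15.1 × 30.6) / (0.08314 × 687.15) = 8.088 mol
n(O2) = PV/RT = (0.396 × 497) / (0.08314 × 521) = 4.544 mol
For 8.088 mol H2, stoichiometry requires (1/2) × 8.088 = 4.044 mol O2; 4.544 mol is available, so H2 is limiting.
n(H2O) = (2/2) × 8.088 = 8.088 mol
m(H2O) = 8.088 × 18.02 = 145.7 g

146 g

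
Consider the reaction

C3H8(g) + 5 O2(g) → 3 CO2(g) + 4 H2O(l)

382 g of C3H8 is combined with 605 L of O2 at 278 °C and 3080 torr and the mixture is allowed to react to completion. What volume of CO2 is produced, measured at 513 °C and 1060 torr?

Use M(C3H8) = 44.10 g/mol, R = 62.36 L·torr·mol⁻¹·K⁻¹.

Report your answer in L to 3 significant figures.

n(C3H8) = 382 / 44.10 = 8.662 mol
n(O2) = PV/RT = (3080 × 605) / (62.36 × 551.15) = 54.22 mol
For 8.662 mol C3H8, stoichiometry requires (5/1) × 8.662 = 43.31 mol O2; 54.22 mol is available, so C3H8 is limiting.
n(CO2) = (3/1) × 8.662 = 25.99 mol
V(CO2) = nRT/P = 25.99 × 62.36 × 786.15 / 1060 = 1202 L

1200 L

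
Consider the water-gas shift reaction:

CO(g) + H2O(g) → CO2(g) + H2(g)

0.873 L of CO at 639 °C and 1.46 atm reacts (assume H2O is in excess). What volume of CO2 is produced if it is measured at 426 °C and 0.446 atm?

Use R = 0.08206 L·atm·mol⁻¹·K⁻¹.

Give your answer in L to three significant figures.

n(CO) = PV/RT = (1.46 × 0.873) / (0.08206 × 912.15) = 0.01703 mol
n(CO2) = (1/1) × 0.01703 = 0.01703 mol
V = nRT/P = 0.01703 × 0.08206 × 699.15 / 0.446 = 2.191 L

2.19 L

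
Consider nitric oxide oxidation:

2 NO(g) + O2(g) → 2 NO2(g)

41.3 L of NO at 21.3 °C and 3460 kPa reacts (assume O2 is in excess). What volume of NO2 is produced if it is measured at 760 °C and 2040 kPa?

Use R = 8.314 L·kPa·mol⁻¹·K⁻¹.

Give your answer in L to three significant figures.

246 L

n(NO) = PV/RT = (3460 × 41.3) / (8.314 × 294.45) = 58.37 mol
n(NO2) = (2/2) × 58.37 = 58.37 mol
V = nRT/P = 58.37 × 8.314 × 1033.15 / 2040 = 245.8 L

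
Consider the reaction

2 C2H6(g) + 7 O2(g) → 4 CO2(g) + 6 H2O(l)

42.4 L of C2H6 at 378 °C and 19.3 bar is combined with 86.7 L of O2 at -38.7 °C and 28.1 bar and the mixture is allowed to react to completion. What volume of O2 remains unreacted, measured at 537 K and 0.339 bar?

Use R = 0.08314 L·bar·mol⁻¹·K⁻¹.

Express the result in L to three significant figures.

n(C2H6) = PV/RT = (19.3 × 42.4) / (0.08314 × 651.15) = 15.12 mol
n(O2) = PV/RT = (28.1 × 86.7) / (0.08314 × 234.45) = 125.0 mol
For 15.12 mol C2H6, stoichiometry requires (7/2) × 15.12 = 52.92 mol O2; 125.0 mol is available, so C2H6 is limiting.
n(O2) consumed = (7/2) × 15.12 = 52.92 mol; remaining = 125.0 − 52.92 = 72.08 mol
V(O2) = nRT/P = 72.08 × 0.08314 × 537 / 0.339 = 9493 L

9490 L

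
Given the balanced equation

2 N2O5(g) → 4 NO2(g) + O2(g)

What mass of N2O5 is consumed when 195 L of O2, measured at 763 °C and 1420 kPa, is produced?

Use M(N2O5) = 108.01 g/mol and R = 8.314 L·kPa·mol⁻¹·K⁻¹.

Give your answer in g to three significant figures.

6940 g

n(O2) = PV/RT = (1420 × 195) / (8.314 × 1036.15) = 32.14 mol
n(N2O5) = (2/1) × 32.14 = 64.28 mol
m(N2O5) = 64.28 × 108.01 = 6943 g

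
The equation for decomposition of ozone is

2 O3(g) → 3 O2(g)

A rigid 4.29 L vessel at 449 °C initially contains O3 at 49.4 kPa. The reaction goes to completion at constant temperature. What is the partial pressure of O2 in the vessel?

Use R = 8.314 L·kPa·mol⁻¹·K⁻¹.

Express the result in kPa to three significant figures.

n(O3)₀ = PV/RT = (49.4 × 4.29) / (8.314 × 722.15) = 0.03530 mol
n(O2) = (3/2) × 0.03530 = 0.05295 mol
P(O2) = nRT/V = 0.05295 × 8.314 × 722.15 / 4.29 = 74.10 kPa

74.1 kPa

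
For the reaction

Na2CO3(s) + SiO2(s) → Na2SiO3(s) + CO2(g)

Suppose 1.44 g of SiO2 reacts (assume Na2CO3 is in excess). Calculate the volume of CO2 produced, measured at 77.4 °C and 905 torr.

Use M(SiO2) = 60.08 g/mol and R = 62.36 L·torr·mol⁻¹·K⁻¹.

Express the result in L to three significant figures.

n(SiO2) = 1.440 / 60.08 = 0.02397 mol
n(CO2) = (1/1) × 0.02397 = 0.02397 mol
V = nRT/P = 0.02397 × 62.36 × 350.55 / 905 = 0.5790 L

0.579 L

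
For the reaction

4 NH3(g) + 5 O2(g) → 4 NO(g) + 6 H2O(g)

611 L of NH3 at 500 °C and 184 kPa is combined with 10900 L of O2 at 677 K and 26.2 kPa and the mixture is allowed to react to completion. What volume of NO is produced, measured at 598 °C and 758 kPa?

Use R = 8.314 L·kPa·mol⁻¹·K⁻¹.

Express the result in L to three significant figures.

167 L

n(NH3) = PV/RT = (184 × 611) / (8.314 × 773.15) = 17.49 mol
n(O2) = PV/RT = (26.2 × 10900) / (8.314 × 677) = 50.74 mol
For 17.49 mol NH3, stoichiometry requires (5/4) × 17.49 = 21.86 mol O2; 50.74 mol is available, so NH3 is limiting.
n(NO) = (4/4) × 17.49 = 17.49 mol
V(NO) = nRT/P = 17.49 × 8.314 × 871.15 / 758 = 167.1 L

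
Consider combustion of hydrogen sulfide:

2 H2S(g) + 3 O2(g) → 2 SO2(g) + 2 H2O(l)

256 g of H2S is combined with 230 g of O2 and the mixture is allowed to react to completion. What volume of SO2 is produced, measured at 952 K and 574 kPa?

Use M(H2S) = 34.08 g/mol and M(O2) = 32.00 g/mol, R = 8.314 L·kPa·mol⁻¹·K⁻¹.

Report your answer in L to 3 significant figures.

n(H2S) = 256 / 34.08 = 7.512 mol
n(O2) = 230 / 32.00 = 7.188 mol
For 7.512 mol H2S, stoichiometry requires (3/2) × 7.512 = 11.27 mol O2; 7.188 mol is available, so O2 is limiting.
n(SO2) = (2/3) × 7.188 = 4.792 mol
V(SO2) = nRT/P = 4.792 × 8.314 × 952 / 574 = 66.08 L

66.1 L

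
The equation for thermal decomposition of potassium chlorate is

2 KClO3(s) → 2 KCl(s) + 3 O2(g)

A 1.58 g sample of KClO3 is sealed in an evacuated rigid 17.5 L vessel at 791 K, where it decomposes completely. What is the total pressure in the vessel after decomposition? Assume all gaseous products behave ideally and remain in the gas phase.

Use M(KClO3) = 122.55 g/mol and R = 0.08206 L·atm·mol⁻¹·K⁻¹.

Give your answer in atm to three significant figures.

0.0717 atm

n(KClO3) = 1.58 / 122.55 = 0.01289 mol
n(gas produced) = (3/2) × 0.01289 = 0.01934 mol
P = nRT/V = 0.01934 × 0.08206 × 791 / 17.5 = 0.07173 atm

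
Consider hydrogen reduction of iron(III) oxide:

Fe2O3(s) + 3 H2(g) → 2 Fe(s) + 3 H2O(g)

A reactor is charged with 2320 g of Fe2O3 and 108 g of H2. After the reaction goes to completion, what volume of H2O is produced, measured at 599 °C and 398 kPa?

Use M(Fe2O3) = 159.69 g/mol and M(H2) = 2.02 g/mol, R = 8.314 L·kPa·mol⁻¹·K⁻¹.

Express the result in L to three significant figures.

n(Fe2O3) = 2320 / 159.69 = 14.53 mol
n(H2) = 108 / 2.02 = 53.47 mol
For 14.53 mol Fe2O3, stoichiometry requires (3/1) × 14.53 = 43.59 mol H2; 53.47 mol is available, so Fe2O3 is limiting.
n(H2O) = (3/1) × 14.53 = 43.59 mol
V(H2O) = nRT/P = 43.59 × 8.314 × 872.15 / 398 = 794.2 L

794 L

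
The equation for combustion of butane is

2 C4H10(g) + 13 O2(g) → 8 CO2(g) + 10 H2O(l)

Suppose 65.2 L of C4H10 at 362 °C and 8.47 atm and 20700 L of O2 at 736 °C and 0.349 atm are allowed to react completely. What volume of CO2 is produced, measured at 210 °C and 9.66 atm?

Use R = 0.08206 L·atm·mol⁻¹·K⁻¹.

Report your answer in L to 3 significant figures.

n(C4H10) = PV/RT = (8.47 × 65.2) / (0.08206 × 635.15) = 10.60 mol
n(O2) = PV/RT = (0.349 × 20700) / (0.08206 × 1009.15) = 87.24 mol
For 10.60 mol C4H10, stoichiometry requires (13/2) × 10.60 = 68.90 mol O2; 87.24 mol is available, so C4H10 is limiting.
n(CO2) = (8/2) × 10.60 = 42.40 mol
V(CO2) = nRT/P = 42.40 × 0.08206 × 483.15 / 9.66 = 174.0 L

174 L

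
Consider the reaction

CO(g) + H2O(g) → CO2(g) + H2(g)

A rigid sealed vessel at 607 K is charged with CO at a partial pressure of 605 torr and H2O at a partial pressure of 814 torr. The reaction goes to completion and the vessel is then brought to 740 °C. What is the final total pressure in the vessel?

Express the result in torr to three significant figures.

2370 torr

At constant V, partial pressures at 607 K are proportional to moles, so apply stoichiometry directly to pressures.
P(H2O) required for 605 torr of CO = (1/1) × 605 = 605.0 torr; available 814 torr, so CO is limiting.
P(H2O) remaining = 814 − (1/1) × 605 = 209.0 torr
P(gaseous products) = (1+1)/1 × 605 = 1210 torr
P_total at 607 K = 209.0 + 1210 = 1419 torr
Scaling to 740 °C: P = 1419 × 1013.15/607 = 2368 torr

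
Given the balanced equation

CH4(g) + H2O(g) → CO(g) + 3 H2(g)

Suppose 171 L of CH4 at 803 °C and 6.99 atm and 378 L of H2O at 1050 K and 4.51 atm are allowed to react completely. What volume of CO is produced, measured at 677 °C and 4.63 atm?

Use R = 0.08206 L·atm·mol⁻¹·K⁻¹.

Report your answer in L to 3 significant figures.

n(CH4) = PV/RT = (6.99 × 171) / (0.08206 × 1076.15) = 13.54 mol
n(H2O) = PV/RT = (4.51 × 378) / (0.08206 × 1050) = 19.79 mol
For 13.54 mol CH4, stoichiometry requires (1/1) × 13.54 = 13.54 mol H2O; 19.79 mol is available, so CH4 is limiting.
n(CO) = (1/1) × 13.54 = 13.54 mol
V(CO) = nRT/P = 13.54 × 0.08206 × 950.15 / 4.63 = 228.0 L

228 L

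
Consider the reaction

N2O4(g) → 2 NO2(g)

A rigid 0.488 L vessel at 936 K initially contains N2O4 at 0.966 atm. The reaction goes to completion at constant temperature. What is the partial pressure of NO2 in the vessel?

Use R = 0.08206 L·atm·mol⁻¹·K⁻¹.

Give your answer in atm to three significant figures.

n(N2O4)₀ = PV/RT = (0.966 × 0.488) / (0.08206 × 936) = 0.006137 mol
n(NO2) = (2/1) × 0.006137 = 0.01227 mol
P(NO2) = nRT/V = 0.01227 × 0.08206 × 936 / 0.488 = 1.931 atm

1.93 atm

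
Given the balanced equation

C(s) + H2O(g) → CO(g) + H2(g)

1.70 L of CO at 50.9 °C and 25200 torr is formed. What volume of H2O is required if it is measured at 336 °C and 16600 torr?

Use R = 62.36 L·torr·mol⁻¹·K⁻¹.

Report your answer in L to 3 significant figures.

4.85 L

n(CO) = PV/RT = (25200 × 1.70) / (62.36 × 324.05) = 2.120 mol
n(H2O) = (1/1) × 2.120 = 2.120 mol
V = nRT/P = 2.120 × 62.36 × 609.15 / 16600 = 4.851 L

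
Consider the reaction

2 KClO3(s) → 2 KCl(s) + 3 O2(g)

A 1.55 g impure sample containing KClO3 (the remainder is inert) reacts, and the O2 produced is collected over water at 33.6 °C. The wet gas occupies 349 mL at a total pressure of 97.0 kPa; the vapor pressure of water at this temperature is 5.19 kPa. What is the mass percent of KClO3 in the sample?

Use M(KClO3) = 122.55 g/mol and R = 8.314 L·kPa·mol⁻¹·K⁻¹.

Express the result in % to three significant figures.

66.2 %

P(O2) = 97.0 − 5.19 = 91.81 kPa
n(O2) = PV/RT = (91.81 × 0.3490) / (8.314 × 306.75) = 0.01256 mol
n(KClO3) = (2/3) × 0.01256 = 0.008373 mol
m(KClO3) = 0.008373 × 122.55 = 1.026 g
%KClO3 = 1.026 / 1.55 × 100 = 66.19%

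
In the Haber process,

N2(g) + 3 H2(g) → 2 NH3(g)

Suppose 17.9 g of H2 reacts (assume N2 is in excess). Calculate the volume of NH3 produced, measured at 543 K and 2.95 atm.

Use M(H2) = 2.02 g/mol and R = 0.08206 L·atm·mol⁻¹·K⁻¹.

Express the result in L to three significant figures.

89.2 L

n(H2) = 17.90 / 2.02 = 8.861 mol
n(NH3) = (2/3) × 8.861 = 5.907 mol
V = nRT/P = 5.907 × 0.08206 × 543 / 2.95 = 89.22 L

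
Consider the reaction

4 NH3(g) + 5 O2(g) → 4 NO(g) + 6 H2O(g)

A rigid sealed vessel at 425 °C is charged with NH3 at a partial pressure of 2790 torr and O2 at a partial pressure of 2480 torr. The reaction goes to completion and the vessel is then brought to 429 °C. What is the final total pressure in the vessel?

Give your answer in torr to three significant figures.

Because the vessel is rigid and T is held at 425 °C, work the stoichiometry in partial pressures (P_i = n_iRT/V).
P(O2) required for 2790 torr of NH3 = (5/4) × 2790 = 3488 torr; available 2480 torr, so O2 is limiting.
P(NH3) remaining = 2790 − (4/5) × 2480 = 806.0 torr
P(gaseous products) = (4+6)/5 × 2480 = 4960 torr
P_total at 425 °C = 806.0 + 4960 = 5766 torr
Scaling to 429 °C: P = 5766 × 702.15/698.15 = 5799 torr

5800 torr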